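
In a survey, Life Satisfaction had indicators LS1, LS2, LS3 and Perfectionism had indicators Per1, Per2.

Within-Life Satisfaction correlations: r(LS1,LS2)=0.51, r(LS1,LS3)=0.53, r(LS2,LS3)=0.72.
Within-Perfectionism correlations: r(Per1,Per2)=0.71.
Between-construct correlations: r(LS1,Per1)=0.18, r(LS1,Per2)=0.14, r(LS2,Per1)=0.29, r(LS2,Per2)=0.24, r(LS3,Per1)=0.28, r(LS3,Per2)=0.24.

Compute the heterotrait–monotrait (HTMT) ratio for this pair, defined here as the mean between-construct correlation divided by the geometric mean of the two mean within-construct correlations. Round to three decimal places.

0.354

Mean between = 1.37/6 = 0.2283.
Mean within-LS = 1.76/3 = 0.5867; mean within-Per = 0.71/1 = 0.7100.
Geometric mean = √(0.5867 × 0.7100) = 0.6454.
HTMT = 0.2283 / 0.6454 = 0.354.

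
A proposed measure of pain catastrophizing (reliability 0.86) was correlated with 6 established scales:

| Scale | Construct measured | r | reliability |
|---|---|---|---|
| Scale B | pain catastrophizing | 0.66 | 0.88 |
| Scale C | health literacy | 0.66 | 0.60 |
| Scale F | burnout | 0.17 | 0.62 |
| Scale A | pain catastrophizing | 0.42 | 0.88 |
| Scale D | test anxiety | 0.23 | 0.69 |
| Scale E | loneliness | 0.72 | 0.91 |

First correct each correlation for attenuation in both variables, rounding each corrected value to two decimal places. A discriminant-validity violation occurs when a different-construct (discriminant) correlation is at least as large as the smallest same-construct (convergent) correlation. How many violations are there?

2

Disattenuated r (r / √(r_scale · r_new)):
  Scale B (conv): 0.66 / √(0.88·0.86) = 0.76
  Scale C (disc): 0.66 / √(0.60·0.86) = 0.92
  Scale F (disc): 0.17 / √(0.62·0.86) = 0.23
  Scale A (conv): 0.42 / √(0.88·0.86) = 0.48
  Scale D (disc): 0.23 / √(0.69·0.86) = 0.30
  Scale E (disc): 0.72 / √(0.91·0.86) = 0.81
Smallest convergent = 0.48. Discriminant values: 0.92, 0.23, 0.30, 0.81; count ≥ 0.48 → 2.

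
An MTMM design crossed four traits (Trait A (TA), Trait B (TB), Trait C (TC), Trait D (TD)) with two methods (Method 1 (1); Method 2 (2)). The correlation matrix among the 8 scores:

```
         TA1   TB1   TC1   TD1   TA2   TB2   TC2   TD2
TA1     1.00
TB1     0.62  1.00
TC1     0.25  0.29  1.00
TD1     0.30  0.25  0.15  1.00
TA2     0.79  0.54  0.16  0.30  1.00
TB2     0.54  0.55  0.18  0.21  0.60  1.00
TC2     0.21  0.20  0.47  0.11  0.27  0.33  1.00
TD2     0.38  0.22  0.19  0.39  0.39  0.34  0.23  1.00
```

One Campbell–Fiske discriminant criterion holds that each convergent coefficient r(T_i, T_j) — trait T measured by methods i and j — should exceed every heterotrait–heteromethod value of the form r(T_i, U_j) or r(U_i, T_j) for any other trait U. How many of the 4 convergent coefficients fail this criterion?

0

Convergent coefficients and their comparison sets:
TA (methods 1·2): 0.79 vs {0.54, 0.54, 0.21, 0.16, 0.38, 0.30} → pass.
TB (methods 1·2): 0.55 vs {0.54, 0.54, 0.20, 0.18, 0.22, 0.21} → pass.
TC (methods 1·2): 0.47 vs {0.16, 0.21, 0.18, 0.20, 0.19, 0.11} → pass.
TD (methods 1·2): 0.39 vs {0.30, 0.38, 0.21, 0.22, 0.11, 0.19} → pass.
0 of 4 fail.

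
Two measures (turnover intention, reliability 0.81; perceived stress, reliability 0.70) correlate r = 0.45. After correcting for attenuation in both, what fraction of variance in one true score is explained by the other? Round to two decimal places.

0.36

Disattenuated r = 0.45 / √(0.81 × 0.70) = 0.45 / 0.7530 = 0.5976.
Shared true-score variance = 0.5976² = 0.3571 ≈ 0.36.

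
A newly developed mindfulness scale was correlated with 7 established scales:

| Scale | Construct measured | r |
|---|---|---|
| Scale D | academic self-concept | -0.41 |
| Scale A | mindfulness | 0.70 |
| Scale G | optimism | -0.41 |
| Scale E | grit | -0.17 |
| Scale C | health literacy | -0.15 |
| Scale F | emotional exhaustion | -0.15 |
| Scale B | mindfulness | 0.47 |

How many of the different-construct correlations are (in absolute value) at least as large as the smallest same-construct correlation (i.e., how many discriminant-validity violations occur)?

Convergent (same construct = mindfulness): Scale A, Scale B.
Smallest convergent = 0.47. Discriminant |r|: 0.41, 0.41, 0.17, 0.15, 0.15; count ≥ 0.47 → 0.

0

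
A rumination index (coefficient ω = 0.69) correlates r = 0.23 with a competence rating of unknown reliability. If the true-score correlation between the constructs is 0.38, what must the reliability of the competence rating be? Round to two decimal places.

r_true = r_obs / √(r_xx · r_yy) ⇒ 0.38 = 0.23 / √(0.69 · r_yy).
√(0.69 · r_yy) = 0.23 / 0.38 = 0.6053; 0.69 · r_yy = 0.3664; r_yy = 0.3664 / 0.69 ≈ 0.53.

0.53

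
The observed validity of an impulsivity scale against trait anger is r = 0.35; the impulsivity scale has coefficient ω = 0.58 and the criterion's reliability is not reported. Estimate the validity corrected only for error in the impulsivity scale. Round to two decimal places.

Single correction: r_c = r_obs / √r_xx = 0.35 / √0.58 = 0.35 / 0.7616 ≈ 0.46.

0.46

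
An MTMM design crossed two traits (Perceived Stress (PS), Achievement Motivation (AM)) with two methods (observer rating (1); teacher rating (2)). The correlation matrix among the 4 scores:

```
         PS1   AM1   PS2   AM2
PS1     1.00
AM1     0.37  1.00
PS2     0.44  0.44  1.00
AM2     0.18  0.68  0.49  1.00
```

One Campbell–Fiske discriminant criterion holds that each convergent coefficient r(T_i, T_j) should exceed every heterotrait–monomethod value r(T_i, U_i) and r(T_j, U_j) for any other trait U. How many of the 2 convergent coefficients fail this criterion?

Checking each validity diagonal entry against its comparison values:
PS (methods 1·2): 0.44 vs {0.37, 0.49} → fail.
AM (methods 1·2): 0.68 vs {0.37, 0.49} → pass.
1 of 2 fail.

1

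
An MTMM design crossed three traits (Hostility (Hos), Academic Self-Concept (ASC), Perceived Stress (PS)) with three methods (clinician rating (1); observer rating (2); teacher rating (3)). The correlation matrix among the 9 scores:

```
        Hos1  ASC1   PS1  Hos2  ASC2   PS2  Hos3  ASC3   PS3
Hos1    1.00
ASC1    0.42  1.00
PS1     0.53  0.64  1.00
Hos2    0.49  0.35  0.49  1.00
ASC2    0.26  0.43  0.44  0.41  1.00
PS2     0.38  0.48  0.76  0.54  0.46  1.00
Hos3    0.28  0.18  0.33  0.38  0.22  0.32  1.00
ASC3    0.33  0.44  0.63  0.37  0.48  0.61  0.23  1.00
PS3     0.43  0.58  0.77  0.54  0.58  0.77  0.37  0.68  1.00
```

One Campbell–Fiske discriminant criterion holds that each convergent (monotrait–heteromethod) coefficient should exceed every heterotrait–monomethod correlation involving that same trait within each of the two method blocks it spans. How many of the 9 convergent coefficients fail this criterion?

Each convergent coefficient versus the relevant comparison correlations:
Hos (methods 1·2): 0.49 vs {0.42, 0.41, 0.53, 0.54} → fail.
Hos (methods 1·3): 0.28 vs {0.42, 0.23, 0.53, 0.37} → fail.
Hos (methods 2·3): 0.38 vs {0.41, 0.23, 0.54, 0.37} → fail.
ASC (methods 1·2): 0.43 vs {0.42, 0.41, 0.64, 0.46} → fail.
ASC (methods 1·3): 0.44 vs {0.42, 0.23, 0.64, 0.68} → fail.
ASC (methods 2·3): 0.48 vs {0.41, 0.23, 0.46, 0.68} → fail.
PS (methods 1·2): 0.76 vs {0.53, 0.54, 0.64, 0.46} → pass.
PS (methods 1·3): 0.77 vs {0.53, 0.37, 0.64, 0.68} → pass.
PS (methods 2·3): 0.77 vs {0.54, 0.37, 0.46, 0.68} → pass.
6 of 9 fail.

6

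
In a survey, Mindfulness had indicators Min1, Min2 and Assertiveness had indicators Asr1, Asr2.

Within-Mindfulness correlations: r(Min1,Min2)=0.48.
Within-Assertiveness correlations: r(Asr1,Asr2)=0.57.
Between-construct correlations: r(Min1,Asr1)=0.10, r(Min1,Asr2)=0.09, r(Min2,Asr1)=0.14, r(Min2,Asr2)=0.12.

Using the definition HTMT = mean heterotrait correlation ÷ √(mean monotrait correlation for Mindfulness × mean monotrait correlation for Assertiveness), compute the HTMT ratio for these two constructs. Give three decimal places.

0.215

Mean heterotrait r = 0.45/4 = 0.1125.
Mean within-Min = 0.48/1 = 0.4800; mean within-Asr = 0.57/1 = 0.5700.
Geometric mean = √(0.4800 × 0.5700) = 0.5231.
HTMT = 0.1125 / 0.5231 = 0.215.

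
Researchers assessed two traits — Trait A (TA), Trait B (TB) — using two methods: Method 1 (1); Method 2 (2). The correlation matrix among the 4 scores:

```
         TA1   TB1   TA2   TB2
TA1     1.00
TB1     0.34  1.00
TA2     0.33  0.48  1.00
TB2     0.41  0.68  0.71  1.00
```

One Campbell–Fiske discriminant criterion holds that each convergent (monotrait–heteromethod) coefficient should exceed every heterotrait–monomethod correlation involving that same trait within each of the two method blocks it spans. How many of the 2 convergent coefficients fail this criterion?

2

Checking each validity diagonal entry against its comparison values:
TA (methods 1·2): 0.33 vs {0.34, 0.71} → fail.
TB (methods 1·2): 0.68 vs {0.34, 0.71} → fail.
2 of 2 fail.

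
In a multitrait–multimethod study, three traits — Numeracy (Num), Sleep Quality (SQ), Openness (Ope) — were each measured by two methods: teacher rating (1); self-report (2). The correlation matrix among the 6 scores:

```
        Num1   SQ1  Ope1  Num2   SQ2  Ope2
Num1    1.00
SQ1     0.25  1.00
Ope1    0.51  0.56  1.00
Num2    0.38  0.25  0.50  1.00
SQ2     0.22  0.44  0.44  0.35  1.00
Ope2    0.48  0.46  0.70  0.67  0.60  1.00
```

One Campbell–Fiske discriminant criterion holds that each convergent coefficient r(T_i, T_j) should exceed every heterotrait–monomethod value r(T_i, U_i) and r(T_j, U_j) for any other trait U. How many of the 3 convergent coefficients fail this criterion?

Checking each validity diagonal entry against its comparison values:
Num (methods 1·2): 0.38 vs {0.25, 0.35, 0.51, 0.67} → fail.
SQ (methods 1·2): 0.44 vs {0.25, 0.35, 0.56, 0.60} → fail.
Ope (methods 1·2): 0.70 vs {0.51, 0.67, 0.56, 0.60} → pass.
2 of 3 fail.

2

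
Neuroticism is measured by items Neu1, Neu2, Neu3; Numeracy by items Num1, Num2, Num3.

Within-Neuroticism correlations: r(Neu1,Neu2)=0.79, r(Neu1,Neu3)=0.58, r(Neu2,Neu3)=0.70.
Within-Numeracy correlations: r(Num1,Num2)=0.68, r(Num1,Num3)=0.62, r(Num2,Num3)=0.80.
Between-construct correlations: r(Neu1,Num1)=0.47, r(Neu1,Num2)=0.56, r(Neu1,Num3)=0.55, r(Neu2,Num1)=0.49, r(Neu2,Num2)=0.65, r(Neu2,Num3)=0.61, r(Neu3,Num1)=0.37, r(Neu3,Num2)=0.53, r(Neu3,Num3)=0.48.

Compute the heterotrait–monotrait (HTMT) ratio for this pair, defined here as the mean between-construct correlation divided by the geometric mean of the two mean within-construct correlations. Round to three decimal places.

0.753

Mean between = 4.71/9 = 0.5233.
Mean within-Neu = 2.07/3 = 0.6900; mean within-Num = 2.10/3 = 0.7000.
Geometric mean = √(0.6900 × 0.7000) = 0.6950.
HTMT = 0.5233 / 0.6950 = 0.753.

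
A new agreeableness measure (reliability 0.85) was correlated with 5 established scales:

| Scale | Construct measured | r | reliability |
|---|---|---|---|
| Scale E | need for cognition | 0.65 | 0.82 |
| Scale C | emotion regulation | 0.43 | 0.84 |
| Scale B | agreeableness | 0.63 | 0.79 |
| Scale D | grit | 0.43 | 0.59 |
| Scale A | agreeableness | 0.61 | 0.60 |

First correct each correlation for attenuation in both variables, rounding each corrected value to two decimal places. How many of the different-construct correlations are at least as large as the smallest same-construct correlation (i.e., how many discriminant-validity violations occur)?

Disattenuated r (r / √(r_scale · r_new)):
  Scale E (disc): 0.65 / √(0.82·0.85) = 0.78
  Scale C (disc): 0.43 / √(0.84·0.85) = 0.51
  Scale B (conv): 0.63 / √(0.79·0.85) = 0.77
  Scale D (disc): 0.43 / √(0.59·0.85) = 0.61
  Scale A (conv): 0.61 / √(0.60·0.85) = 0.85
Smallest convergent = 0.77. Discriminant values: 0.78, 0.51, 0.61; count ≥ 0.77 → 1.

1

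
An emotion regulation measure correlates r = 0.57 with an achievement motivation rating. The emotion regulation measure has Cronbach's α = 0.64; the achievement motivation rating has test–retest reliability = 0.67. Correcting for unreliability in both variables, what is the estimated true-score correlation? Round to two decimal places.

0.87

r_true = r_obs / √(r_xx · r_yy) = 0.57 / √(0.64 × 0.67) = 0.57 / √0.4288 = 0.57 / 0.6548 ≈ 0.87.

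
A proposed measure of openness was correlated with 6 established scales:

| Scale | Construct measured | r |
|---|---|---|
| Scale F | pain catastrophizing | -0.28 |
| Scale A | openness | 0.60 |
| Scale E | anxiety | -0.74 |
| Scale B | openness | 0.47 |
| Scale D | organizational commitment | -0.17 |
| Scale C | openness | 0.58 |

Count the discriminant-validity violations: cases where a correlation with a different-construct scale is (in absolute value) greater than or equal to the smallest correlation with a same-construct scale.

Convergent (same construct = openness): Scale A, Scale B, Scale C.
Smallest convergent = 0.47. Discriminant |r|: 0.28, 0.74, 0.17; count ≥ 0.47 → 1.

1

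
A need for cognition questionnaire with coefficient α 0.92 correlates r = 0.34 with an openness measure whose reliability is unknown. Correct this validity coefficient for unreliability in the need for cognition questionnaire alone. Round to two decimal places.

Single correction: r_c = r_obs / √r_xx = 0.34 / √0.92 = 0.34 / 0.9592 ≈ 0.35.

0.35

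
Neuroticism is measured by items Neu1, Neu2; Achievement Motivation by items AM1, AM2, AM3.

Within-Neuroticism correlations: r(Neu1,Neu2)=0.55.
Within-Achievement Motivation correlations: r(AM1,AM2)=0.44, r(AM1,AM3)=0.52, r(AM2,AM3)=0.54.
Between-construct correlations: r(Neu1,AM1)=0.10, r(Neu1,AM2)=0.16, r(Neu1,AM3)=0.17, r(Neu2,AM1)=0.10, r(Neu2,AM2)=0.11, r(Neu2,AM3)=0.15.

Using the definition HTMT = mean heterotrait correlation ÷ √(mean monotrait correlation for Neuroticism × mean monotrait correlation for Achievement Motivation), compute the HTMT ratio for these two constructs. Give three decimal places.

0.251

Mean heterotrait r = 0.79/6 = 0.1317.
Mean within-Neu = 0.55/1 = 0.5500; mean within-AM = 1.50/3 = 0.5000.
Geometric mean = √(0.5500 × 0.5000) = 0.5244.
HTMT = 0.1317 / 0.5244 = 0.251.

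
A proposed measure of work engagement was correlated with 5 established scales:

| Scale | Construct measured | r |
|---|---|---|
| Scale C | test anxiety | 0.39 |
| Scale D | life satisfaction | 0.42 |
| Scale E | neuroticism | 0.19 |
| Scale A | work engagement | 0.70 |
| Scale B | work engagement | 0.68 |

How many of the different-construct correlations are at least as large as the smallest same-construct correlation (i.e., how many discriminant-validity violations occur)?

0

Convergent (same construct = work engagement): Scale A, Scale B.
Smallest convergent = 0.68. Discriminant values: 0.39, 0.42, 0.19; count ≥ 0.68 → 0.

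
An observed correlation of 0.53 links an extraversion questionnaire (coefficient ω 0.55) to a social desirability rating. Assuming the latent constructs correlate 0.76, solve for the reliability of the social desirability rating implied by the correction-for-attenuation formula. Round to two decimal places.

0.88

r_true = r_obs / √(r_xx · r_yy) ⇒ 0.76 = 0.53 / √(0.55 · r_yy).
√(0.55 · r_yy) = 0.53 / 0.76 = 0.6974; 0.55 · r_yy = 0.4864; r_yy = 0.4864 / 0.55 ≈ 0.88.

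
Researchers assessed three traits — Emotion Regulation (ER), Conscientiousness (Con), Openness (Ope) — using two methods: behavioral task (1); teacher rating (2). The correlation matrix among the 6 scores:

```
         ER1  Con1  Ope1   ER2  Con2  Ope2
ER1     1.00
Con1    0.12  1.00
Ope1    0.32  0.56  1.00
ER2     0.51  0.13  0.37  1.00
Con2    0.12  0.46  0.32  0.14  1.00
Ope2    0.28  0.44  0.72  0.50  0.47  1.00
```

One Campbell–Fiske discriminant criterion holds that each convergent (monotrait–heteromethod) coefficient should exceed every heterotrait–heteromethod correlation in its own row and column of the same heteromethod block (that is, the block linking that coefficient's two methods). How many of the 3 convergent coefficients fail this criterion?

Each convergent coefficient versus the relevant comparison correlations:
ER (methods 1·2): 0.51 vs {0.12, 0.13, 0.28, 0.37} → pass.
Con (methods 1·2): 0.46 vs {0.13, 0.12, 0.44, 0.32} → pass.
Ope (methods 1·2): 0.72 vs {0.37, 0.28, 0.32, 0.44} → pass.
0 of 3 fail.

0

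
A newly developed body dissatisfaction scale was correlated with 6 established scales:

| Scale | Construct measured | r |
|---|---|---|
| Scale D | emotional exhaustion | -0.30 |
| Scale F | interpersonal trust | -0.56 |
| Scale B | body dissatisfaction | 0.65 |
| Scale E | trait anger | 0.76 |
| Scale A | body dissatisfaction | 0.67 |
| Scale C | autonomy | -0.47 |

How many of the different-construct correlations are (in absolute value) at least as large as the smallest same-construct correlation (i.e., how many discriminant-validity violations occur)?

1

Convergent (same construct = body dissatisfaction): Scale B, Scale A.
Smallest convergent = 0.65. Discriminant |r|: 0.30, 0.56, 0.76, 0.47; count ≥ 0.65 → 1.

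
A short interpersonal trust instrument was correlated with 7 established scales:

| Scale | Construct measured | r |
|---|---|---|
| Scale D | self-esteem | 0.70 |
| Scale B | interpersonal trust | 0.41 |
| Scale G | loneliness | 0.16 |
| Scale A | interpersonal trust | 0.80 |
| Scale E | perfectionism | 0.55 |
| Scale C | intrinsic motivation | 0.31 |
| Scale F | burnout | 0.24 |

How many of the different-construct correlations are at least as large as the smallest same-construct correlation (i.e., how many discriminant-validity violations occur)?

2

Convergent (same construct = interpersonal trust): Scale B, Scale A.
Smallest convergent = 0.41. Discriminant values: 0.70, 0.16, 0.55, 0.31, 0.24; count ≥ 0.41 → 2.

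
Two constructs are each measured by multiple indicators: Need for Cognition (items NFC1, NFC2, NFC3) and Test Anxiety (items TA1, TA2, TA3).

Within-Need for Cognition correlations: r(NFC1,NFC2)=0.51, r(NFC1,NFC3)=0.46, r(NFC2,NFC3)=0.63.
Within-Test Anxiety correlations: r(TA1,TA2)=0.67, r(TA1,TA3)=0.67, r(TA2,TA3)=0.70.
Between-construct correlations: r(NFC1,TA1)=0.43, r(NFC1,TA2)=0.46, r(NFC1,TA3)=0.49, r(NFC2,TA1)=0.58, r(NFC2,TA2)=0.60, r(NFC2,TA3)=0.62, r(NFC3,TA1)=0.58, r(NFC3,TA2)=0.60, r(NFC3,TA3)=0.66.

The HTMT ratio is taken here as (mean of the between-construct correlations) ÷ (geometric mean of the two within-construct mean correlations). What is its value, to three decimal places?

0.926

Mean between = 5.02/9 = 0.5578.
Mean within-NFC = 1.60/3 = 0.5333; mean within-TA = 2.04/3 = 0.6800.
Geometric mean = √(0.5333 × 0.6800) = 0.6022.
HTMT = 0.5578 / 0.6022 = 0.926.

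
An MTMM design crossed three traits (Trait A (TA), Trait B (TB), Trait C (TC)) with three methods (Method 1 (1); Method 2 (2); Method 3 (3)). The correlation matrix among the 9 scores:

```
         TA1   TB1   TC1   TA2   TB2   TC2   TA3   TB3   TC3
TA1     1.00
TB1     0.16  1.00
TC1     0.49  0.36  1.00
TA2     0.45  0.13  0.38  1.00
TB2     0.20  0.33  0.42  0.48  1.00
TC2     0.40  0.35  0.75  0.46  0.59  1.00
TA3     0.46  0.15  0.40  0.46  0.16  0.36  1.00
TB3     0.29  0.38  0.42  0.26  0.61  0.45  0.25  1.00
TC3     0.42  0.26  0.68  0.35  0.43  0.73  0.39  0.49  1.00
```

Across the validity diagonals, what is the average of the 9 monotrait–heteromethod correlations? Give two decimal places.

0.54

Convergent values: 0.45, 0.46, 0.46, 0.33, 0.38, 0.61, 0.75, 0.68, 0.73; mean = 4.85/9 = 0.54.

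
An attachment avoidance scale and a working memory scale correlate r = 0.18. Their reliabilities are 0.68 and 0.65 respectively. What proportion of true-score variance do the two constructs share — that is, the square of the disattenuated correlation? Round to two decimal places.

Disattenuated r = 0.18 / √(0.68 × 0.65) = 0.18 / 0.6648 = 0.2708.
Shared true-score variance = 0.2708² = 0.0733 ≈ 0.07.

0.07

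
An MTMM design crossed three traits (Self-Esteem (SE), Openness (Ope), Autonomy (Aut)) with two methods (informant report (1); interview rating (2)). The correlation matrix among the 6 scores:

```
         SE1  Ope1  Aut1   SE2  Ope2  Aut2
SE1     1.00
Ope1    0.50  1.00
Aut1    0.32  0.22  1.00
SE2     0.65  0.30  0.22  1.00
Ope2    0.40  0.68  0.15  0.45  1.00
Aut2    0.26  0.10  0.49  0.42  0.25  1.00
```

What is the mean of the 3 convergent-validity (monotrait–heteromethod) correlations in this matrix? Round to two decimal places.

Convergent values: 0.65, 0.68, 0.49; mean = 1.82/3 = 0.61.

0.61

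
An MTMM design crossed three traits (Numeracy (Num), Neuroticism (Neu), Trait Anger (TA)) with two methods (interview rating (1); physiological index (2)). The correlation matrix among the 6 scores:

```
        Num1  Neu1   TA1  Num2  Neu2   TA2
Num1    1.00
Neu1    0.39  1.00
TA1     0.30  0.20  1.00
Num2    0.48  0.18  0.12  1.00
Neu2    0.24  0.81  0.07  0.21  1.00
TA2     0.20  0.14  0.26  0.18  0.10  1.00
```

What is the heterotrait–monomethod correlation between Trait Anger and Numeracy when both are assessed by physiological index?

0.18

Different traits, same method: r(TA2, Num2) = 0.18.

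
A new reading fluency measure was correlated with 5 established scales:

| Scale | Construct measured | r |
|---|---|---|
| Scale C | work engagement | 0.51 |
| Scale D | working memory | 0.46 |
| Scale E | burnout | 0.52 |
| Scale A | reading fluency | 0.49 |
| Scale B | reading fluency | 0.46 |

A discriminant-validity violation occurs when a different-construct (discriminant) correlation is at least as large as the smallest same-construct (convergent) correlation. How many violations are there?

Convergent (same construct = reading fluency): Scale A, Scale B.
Smallest convergent = 0.46. Discriminant values: 0.51, 0.46, 0.52; count ≥ 0.46 → 3.

3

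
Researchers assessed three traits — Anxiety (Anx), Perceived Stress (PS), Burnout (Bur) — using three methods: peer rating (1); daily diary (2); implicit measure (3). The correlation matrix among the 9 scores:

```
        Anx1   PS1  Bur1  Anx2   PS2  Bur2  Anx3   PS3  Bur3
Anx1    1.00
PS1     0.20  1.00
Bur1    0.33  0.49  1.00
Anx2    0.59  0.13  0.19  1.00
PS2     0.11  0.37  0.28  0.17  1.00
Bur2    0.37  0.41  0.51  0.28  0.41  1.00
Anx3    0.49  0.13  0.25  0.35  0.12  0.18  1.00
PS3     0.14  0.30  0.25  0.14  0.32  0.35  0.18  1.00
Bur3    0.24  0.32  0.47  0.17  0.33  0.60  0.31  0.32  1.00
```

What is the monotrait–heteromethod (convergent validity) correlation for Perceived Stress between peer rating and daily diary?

Same trait (PS), different methods: r(PS1, PS2) = 0.37.

0.37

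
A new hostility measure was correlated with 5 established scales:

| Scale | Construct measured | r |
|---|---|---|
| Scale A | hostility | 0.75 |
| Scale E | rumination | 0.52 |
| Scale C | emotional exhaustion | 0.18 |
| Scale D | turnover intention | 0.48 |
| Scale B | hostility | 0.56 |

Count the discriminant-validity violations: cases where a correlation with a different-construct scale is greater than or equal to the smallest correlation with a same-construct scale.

0

Convergent (same construct = hostility): Scale A, Scale B.
Smallest convergent = 0.56. Discriminant values: 0.52, 0.18, 0.48; count ≥ 0.56 → 0.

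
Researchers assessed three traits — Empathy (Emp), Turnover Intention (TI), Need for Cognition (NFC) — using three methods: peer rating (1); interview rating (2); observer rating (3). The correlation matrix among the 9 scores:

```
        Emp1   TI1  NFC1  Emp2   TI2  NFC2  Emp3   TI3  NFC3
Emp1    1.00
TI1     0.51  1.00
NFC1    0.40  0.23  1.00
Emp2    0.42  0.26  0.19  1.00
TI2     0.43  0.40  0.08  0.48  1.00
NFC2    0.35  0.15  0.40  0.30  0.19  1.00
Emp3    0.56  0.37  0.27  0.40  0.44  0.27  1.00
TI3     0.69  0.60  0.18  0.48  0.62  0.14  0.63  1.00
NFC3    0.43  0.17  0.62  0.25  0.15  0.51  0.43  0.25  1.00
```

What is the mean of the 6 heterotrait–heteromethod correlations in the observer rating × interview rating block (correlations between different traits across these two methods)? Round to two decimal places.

0.29

HTHM values (method 3 × method 2): 0.44, 0.27, 0.48, 0.14, 0.25, 0.15; mean = 1.73/6 = 0.29.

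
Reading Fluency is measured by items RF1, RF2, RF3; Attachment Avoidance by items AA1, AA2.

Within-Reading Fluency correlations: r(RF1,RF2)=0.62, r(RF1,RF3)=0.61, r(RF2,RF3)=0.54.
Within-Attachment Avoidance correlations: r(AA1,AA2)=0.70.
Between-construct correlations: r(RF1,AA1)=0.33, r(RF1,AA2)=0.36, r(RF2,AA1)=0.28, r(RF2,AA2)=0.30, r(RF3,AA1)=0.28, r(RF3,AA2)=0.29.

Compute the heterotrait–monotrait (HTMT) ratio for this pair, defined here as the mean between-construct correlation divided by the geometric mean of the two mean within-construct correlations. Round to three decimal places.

0.477

Mean heterotrait r = 1.84/6 = 0.3067.
Mean within-RF = 1.77/3 = 0.5900; mean within-AA = 0.70/1 = 0.7000.
Geometric mean = √(0.5900 × 0.7000) = 0.6427.
HTMT = 0.3067 / 0.6427 = 0.477.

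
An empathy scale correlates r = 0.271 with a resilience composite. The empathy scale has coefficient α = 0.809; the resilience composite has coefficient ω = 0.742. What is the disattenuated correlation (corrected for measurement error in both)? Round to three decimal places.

0.350

r_true = r_obs / √(r_xx · r_yy) = 0.271 / √(0.809 × 0.742) = 0.271 / √0.600278 = 0.271 / 0.7748 ≈ 0.350.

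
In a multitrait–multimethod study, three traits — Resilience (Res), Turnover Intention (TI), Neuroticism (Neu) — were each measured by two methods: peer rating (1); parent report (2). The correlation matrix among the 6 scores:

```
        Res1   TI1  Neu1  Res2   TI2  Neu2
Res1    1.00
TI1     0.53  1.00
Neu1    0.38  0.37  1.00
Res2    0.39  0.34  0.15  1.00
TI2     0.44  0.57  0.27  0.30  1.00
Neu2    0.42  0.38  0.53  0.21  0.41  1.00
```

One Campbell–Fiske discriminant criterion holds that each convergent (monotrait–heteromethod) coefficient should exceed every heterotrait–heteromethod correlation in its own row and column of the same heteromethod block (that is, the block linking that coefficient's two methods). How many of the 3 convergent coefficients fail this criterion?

Convergent coefficients and their comparison sets:
Res (methods 1·2): 0.39 vs {0.44, 0.34, 0.42, 0.15} → fail.
TI (methods 1·2): 0.57 vs {0.34, 0.44, 0.38, 0.27} → pass.
Neu (methods 1·2): 0.53 vs {0.15, 0.42, 0.27, 0.38} → pass.
1 of 3 fail.

1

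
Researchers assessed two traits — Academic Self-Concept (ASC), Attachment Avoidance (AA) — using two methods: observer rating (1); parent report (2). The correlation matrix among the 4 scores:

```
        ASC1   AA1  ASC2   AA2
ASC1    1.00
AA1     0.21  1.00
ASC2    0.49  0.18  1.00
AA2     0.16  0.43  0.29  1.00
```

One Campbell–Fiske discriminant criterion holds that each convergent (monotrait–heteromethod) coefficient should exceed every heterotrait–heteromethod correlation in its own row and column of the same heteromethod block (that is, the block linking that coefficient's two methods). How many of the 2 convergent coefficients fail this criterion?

0

Convergent coefficients and their comparison sets:
ASC (methods 1·2): 0.49 vs {0.16, 0.18} → pass.
AA (methods 1·2): 0.43 vs {0.18, 0.16} → pass.
0 of 2 fail.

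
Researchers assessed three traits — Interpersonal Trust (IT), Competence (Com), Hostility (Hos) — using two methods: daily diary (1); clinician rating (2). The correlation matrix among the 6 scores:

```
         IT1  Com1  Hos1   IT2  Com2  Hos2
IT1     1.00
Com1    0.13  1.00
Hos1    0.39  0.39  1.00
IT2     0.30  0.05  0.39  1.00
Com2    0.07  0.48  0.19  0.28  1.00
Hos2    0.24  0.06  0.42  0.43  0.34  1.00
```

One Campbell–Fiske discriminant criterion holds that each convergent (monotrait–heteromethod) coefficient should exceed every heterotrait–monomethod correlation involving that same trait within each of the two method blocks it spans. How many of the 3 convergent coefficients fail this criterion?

Checking each validity diagonal entry against its comparison values:
IT (methods 1·2): 0.30 vs {0.13, 0.28, 0.39, 0.43} → fail.
Com (methods 1·2): 0.48 vs {0.13, 0.28, 0.39, 0.34} → pass.
Hos (methods 1·2): 0.42 vs {0.39, 0.43, 0.39, 0.34} → fail.
2 of 3 fail.

2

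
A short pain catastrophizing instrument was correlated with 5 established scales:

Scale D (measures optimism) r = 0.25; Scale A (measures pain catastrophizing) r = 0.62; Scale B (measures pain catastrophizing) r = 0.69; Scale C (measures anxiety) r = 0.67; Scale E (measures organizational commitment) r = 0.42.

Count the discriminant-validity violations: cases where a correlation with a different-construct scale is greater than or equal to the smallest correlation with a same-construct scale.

Convergent (same construct = pain catastrophizing): Scale A, Scale B.
Smallest convergent = 0.62. Discriminant values: 0.25, 0.67, 0.42; count ≥ 0.62 → 1.

1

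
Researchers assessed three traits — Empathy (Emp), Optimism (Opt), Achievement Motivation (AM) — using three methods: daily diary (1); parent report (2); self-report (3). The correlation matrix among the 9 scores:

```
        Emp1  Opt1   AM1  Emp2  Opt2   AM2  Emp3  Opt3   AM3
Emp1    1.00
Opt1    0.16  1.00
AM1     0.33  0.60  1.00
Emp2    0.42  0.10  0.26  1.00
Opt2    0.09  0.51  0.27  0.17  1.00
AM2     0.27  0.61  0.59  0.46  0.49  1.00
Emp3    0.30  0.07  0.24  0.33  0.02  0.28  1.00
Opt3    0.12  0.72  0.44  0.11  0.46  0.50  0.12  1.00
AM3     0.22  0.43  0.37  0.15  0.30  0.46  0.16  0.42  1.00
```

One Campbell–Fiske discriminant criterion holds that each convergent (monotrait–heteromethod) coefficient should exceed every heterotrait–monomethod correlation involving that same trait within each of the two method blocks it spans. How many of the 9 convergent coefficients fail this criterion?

Each convergent coefficient versus the relevant comparison correlations:
Emp (methods 1·2): 0.42 vs {0.16, 0.17, 0.33, 0.46} → fail.
Emp (methods 1·3): 0.30 vs {0.16, 0.12, 0.33, 0.16} → fail.
Emp (methods 2·3): 0.33 vs {0.17, 0.12, 0.46, 0.16} → fail.
Opt (methods 1·2): 0.51 vs {0.16, 0.17, 0.60, 0.49} → fail.
Opt (methods 1·3): 0.72 vs {0.16, 0.12, 0.60, 0.42} → pass.
Opt (methods 2·3): 0.46 vs {0.17, 0.12, 0.49, 0.42} → fail.
AM (methods 1·2): 0.59 vs {0.33, 0.46, 0.60, 0.49} → fail.
AM (methods 1·3): 0.37 vs {0.33, 0.16, 0.60, 0.42} → fail.
AM (methods 2·3): 0.46 vs {0.46, 0.16, 0.49, 0.42} → fail.
8 of 9 fail.

8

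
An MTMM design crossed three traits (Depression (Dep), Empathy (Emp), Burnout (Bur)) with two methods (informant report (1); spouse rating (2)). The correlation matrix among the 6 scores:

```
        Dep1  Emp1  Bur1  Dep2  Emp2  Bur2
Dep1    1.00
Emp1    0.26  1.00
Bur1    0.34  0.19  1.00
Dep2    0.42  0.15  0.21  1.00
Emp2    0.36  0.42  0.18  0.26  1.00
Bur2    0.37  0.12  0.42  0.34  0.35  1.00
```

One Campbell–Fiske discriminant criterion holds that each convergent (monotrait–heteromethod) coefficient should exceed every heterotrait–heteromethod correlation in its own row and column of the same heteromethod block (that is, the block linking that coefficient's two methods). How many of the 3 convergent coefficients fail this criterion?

0

Each convergent coefficient versus the relevant comparison correlations:
Dep (methods 1·2): 0.42 vs {0.36, 0.15, 0.37, 0.21} → pass.
Emp (methods 1·2): 0.42 vs {0.15, 0.36, 0.12, 0.18} → pass.
Bur (methods 1·2): 0.42 vs {0.21, 0.37, 0.18, 0.12} → pass.
0 of 3 fail.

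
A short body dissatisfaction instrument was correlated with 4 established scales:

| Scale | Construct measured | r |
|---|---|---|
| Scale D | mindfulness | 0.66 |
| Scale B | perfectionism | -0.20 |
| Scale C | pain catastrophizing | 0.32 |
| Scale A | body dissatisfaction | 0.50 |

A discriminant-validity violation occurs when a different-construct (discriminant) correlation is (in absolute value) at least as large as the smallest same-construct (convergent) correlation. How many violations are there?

1

Convergent (same construct = body dissatisfaction): Scale A.
Smallest convergent = 0.50. Discriminant |r|: 0.66, 0.20, 0.32; count ≥ 0.50 → 1.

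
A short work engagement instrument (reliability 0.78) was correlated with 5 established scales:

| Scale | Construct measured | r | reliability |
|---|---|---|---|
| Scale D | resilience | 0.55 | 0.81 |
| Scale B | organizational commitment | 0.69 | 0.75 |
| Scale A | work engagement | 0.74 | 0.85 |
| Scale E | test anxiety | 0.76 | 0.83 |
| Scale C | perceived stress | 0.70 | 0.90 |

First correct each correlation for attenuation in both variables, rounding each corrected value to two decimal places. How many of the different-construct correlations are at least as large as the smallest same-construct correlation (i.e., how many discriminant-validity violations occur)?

1

Disattenuated r (r / √(r_scale · r_new)):
  Scale D (disc): 0.55 / √(0.81·0.78) = 0.69
  Scale B (disc): 0.69 / √(0.75·0.78) = 0.90
  Scale A (conv): 0.74 / √(0.85·0.78) = 0.91
  Scale E (disc): 0.76 / √(0.83·0.78) = 0.94
  Scale C (disc): 0.70 / √(0.90·0.78) = 0.84
Smallest convergent = 0.91. Discriminant values: 0.69, 0.90, 0.94, 0.84; count ≥ 0.91 → 1.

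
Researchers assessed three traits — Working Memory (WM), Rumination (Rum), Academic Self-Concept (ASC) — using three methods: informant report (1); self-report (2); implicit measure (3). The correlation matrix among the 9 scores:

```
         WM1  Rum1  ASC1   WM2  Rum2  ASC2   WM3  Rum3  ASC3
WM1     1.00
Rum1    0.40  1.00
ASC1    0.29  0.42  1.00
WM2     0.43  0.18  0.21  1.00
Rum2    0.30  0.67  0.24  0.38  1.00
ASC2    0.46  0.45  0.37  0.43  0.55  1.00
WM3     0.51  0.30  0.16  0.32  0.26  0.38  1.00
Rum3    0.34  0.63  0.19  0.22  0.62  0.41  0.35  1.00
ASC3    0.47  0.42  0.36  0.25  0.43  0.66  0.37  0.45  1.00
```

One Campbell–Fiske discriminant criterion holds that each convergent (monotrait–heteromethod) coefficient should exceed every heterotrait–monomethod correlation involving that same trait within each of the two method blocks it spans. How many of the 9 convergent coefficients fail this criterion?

Each convergent coefficient versus the relevant comparison correlations:
WM (methods 1·2): 0.43 vs {0.40, 0.38, 0.29, 0.43} → fail.
WM (methods 1·3): 0.51 vs {0.40, 0.35, 0.29, 0.37} → pass.
WM (methods 2·3): 0.32 vs {0.38, 0.35, 0.43, 0.37} → fail.
Rum (methods 1·2): 0.67 vs {0.40, 0.38, 0.42, 0.55} → pass.
Rum (methods 1·3): 0.63 vs {0.40, 0.35, 0.42, 0.45} → pass.
Rum (methods 2·3): 0.62 vs {0.38, 0.35, 0.55, 0.45} → pass.
ASC (methods 1·2): 0.37 vs {0.29, 0.43, 0.42, 0.55} → fail.
ASC (methods 1·3): 0.36 vs {0.29, 0.37, 0.42, 0.45} → fail.
ASC (methods 2·3): 0.66 vs {0.43, 0.37, 0.55, 0.45} → pass.
4 of 9 fail.

4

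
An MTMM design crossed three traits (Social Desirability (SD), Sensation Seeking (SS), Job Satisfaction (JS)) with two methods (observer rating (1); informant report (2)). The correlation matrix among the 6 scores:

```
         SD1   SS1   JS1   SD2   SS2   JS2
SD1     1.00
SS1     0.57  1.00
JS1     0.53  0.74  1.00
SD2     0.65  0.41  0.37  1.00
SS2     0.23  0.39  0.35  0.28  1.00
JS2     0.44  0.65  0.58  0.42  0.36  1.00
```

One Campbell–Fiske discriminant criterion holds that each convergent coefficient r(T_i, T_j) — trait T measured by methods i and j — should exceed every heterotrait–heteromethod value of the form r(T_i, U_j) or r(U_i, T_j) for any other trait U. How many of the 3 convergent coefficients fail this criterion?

2

Convergent coefficients and their comparison sets:
SD (methods 1·2): 0.65 vs {0.23, 0.41, 0.44, 0.37} → pass.
SS (methods 1·2): 0.39 vs {0.41, 0.23, 0.65, 0.35} → fail.
JS (methods 1·2): 0.58 vs {0.37, 0.44, 0.35, 0.65} → fail.
2 of 3 fail.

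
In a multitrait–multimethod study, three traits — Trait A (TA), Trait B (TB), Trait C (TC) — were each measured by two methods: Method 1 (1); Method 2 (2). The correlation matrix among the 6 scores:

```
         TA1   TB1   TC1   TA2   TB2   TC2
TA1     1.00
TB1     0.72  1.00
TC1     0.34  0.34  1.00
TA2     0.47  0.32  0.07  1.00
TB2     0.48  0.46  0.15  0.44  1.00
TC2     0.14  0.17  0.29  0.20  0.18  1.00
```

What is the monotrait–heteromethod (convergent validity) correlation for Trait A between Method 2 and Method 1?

0.47

Same trait (TA), different methods: r(TA2, TA1) = 0.47.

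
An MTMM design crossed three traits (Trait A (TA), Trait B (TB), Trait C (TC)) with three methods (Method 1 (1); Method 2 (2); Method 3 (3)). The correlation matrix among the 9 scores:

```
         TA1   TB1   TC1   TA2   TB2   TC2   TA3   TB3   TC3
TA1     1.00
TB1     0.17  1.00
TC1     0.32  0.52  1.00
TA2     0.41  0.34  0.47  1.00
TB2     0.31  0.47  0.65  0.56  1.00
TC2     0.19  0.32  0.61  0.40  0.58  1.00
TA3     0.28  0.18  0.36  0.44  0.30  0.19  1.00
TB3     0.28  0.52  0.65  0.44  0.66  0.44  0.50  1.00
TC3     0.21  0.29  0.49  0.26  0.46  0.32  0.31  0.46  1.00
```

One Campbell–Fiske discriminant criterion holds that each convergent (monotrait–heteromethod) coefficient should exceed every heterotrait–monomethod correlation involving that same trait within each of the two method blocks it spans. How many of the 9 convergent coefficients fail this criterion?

Convergent coefficients and their comparison sets:
TA (methods 1·2): 0.41 vs {0.17, 0.56, 0.32, 0.40} → fail.
TA (methods 1·3): 0.28 vs {0.17, 0.50, 0.32, 0.31} → fail.
TA (methods 2·3): 0.44 vs {0.56, 0.50, 0.40, 0.31} → fail.
TB (methods 1·2): 0.47 vs {0.17, 0.56, 0.52, 0.58} → fail.
TB (methods 1·3): 0.52 vs {0.17, 0.50, 0.52, 0.46} → fail.
TB (methods 2·3): 0.66 vs {0.56, 0.50, 0.58, 0.46} → pass.
TC (methods 1·2): 0.61 vs {0.32, 0.40, 0.52, 0.58} → pass.
TC (methods 1·3): 0.49 vs {0.32, 0.31, 0.52, 0.46} → fail.
TC (methods 2·3): 0.32 vs {0.40, 0.31, 0.58, 0.46} → fail.
7 of 9 fail.

7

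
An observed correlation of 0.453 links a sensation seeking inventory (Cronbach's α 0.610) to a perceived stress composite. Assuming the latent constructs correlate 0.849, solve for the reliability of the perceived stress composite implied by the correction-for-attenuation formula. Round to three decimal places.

r_true = r_obs / √(r_xx · r_yy) ⇒ 0.849 = 0.453 / √(0.610 · r_yy).
√(0.610 · r_yy) = 0.453 / 0.849 = 0.5336; 0.610 · r_yy = 0.2847; r_yy = 0.2847 / 0.610 ≈ 0.467.

0.467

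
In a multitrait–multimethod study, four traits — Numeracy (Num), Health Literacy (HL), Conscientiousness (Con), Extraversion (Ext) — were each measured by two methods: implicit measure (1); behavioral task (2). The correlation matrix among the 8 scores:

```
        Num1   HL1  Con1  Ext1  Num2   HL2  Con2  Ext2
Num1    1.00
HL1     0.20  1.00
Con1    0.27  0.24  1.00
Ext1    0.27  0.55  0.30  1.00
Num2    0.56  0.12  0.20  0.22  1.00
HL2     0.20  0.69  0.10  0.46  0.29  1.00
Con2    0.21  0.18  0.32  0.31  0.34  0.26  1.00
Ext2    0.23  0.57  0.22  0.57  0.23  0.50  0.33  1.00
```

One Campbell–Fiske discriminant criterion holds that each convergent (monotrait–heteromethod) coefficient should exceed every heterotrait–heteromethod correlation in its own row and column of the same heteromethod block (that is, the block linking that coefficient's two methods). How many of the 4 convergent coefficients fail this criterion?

1

Convergent coefficients and their comparison sets:
Num (methods 1·2): 0.56 vs {0.20, 0.12, 0.21, 0.20, 0.23, 0.22} → pass.
HL (methods 1·2): 0.69 vs {0.12, 0.20, 0.18, 0.10, 0.57, 0.46} → pass.
Con (methods 1·2): 0.32 vs {0.20, 0.21, 0.10, 0.18, 0.22, 0.31} → pass.
Ext (methods 1·2): 0.57 vs {0.22, 0.23, 0.46, 0.57, 0.31, 0.22} → fail.
1 of 4 fail.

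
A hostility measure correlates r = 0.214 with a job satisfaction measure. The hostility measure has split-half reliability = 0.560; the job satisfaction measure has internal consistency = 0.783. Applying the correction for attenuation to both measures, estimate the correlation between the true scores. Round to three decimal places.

0.323

r_true = r_obs / √(r_xx · r_yy) = 0.214 / √(0.560 × 0.783) = 0.214 / √0.438480 = 0.214 / 0.6622 ≈ 0.323.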